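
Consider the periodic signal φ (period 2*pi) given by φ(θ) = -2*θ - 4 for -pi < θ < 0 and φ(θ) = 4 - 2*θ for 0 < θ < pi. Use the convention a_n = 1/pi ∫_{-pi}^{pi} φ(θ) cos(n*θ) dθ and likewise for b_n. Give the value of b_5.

4*(4 - pi)/(5*pi)

b_5 = 1/pi ∫_{-pi}^{pi} φ(θ) sin(5*θ) dθ.
φ is odd and sin(5*θ) is odd, so the integrand is even and b_5 = 2/pi ∫_0^{pi} φ(θ) sin(5*θ) dθ.
Integrating by parts (boundary term plus one more integral), an antiderivative of (4 - 2*θ) sin(5*θ) is 2*θ*cos(5*θ)/5 - 2*sin(5*θ)/25 - 4*cos(5*θ)/5; evaluating from 0 to pi: ∫_{0}^{pi} (4 - 2*θ) sin(5*θ) dθ = (4/5 - 2*pi/5) - (-4/5) = 8/5 - 2*pi/5.
Hence b_5 = (2/pi)·(8/5 - 2*pi/5) = 4*(4 - pi)/(5*pi).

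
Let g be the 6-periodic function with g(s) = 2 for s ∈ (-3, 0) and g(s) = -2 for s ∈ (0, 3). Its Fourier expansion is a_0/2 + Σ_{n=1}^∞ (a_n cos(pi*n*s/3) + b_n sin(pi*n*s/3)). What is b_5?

b_5 = 1/3 ∫_{-3}^{3} g(s) sin(5*pi*s/3) ds.
g is odd and sin(5*pi*s/3) is odd, so the integrand is even and b_5 = 2/3 ∫_0^{3} g(s) sin(5*pi*s/3) ds.
Directly, an antiderivative of (-2) sin(5*pi*s/3) is 6*cos(5*pi*s/3)/(5*pi); evaluating from 0 to 3: ∫_{0}^{3} (-2) sin(5*pi*s/3) ds = (-6/(5*pi)) - (6/(5*pi)) = -12/(5*pi).
Hence b_5 = (2/3)·(-12/(5*pi)) = -8/(5*pi).

-8/(5*pi)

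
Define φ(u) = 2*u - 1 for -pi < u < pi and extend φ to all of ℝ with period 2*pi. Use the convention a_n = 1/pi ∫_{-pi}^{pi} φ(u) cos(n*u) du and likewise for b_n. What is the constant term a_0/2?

a_0 = 1/pi ∫_{-pi}^{pi} φ(u) du = 1/pi · (-2*pi) = -2.
So the constant term a_0/2 = -1.

-1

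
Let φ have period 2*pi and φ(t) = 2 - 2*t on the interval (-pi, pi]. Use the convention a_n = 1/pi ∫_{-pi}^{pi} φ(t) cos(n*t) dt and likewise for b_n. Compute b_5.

-4/5

b_5 = 1/pi ∫_{-pi}^{pi} φ(t) sin(5*t) dt.
Integrating by parts (boundary term plus one more integral), an antiderivative of (2 - 2*t) sin(5*t) is 2*t*cos(5*t)/5 - 2*sin(5*t)/25 - 2*cos(5*t)/5; evaluating from -pi to pi: ∫_{-pi}^{pi} (2 - 2*t) sin(5*t) dt = (2/5 - 2*pi/5) - (2/5 + 2*pi/5) = -4*pi/5.
Hence b_5 = (1/pi)·(-4*pi/5) = -4/5.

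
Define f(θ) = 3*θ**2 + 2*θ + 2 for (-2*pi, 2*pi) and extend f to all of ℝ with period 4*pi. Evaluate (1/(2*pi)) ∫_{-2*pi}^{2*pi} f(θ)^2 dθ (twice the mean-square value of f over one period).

8 + 128*pi**2/3 + 288*pi**4/5

(1/(2*pi)) ∫_{-2*pi}^{2*pi} f(θ)^2 dθ = (1/(2*pi)) · (16*pi*(15 + 80*pi**2 + 108*pi**4)/15) = 8 + 128*pi**2/3 + 288*pi**4/5.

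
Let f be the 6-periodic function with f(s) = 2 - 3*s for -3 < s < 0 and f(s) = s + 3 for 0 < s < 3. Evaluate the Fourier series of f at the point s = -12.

5/2

s = -12 differs from s = 0 by -2 full period(s), and the series is 6-periodic.
At s = 0 the one-sided limits are f(0^-) = 2 and f(0^+) = 3.
By Dirichlet's theorem the series converges to their average, [(2) + (3)]/2 = 5/2.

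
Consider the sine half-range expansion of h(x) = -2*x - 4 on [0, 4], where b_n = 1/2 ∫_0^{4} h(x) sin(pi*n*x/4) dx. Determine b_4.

4/pi

b_4 = 1/2 ∫_0^{4} (-2*x - 4) sin(pi*x) dx.
Integrating by parts (boundary term plus one more integral), an antiderivative of (-2*x - 4) sin(pi*x) is 2*x*cos(pi*x)/pi - 2*sin(pi*x)/pi**2 + 4*cos(pi*x)/pi; evaluating from 0 to 4: ∫_{0}^{4} (-2*x - 4) sin(pi*x) dx = (12/pi) - (4/pi) = 8/pi.
Hence b_4 = (1/2)·(8/pi) = 4/pi.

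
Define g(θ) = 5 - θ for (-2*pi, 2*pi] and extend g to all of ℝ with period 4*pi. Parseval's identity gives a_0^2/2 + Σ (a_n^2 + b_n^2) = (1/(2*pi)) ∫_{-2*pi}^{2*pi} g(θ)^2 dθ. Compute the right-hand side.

(1/(2*pi)) ∫_{-2*pi}^{2*pi} g(θ)^2 dθ = (1/(2*pi)) · (16*pi**3/3 + 100*pi) = 8*pi**2/3 + 50.

8*pi**2/3 + 50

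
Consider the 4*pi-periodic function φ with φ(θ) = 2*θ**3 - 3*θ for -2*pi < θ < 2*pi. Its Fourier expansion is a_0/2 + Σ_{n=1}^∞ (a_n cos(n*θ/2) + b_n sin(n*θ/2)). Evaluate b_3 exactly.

-100/9 + 32*pi**2/3

b_3 = (1/(2*pi)) ∫_{-2*pi}^{2*pi} φ(θ) sin(3*θ/2) dθ.
φ is odd and sin(3*θ/2) is odd, so the integrand is even and b_3 = 1/pi ∫_0^{2*pi} φ(θ) sin(3*θ/2) dθ.
Integrating by parts three times (tabular method), an antiderivative of (2*θ**3 - 3*θ) sin(3*θ/2) is -4*θ**3*cos(3*θ/2)/3 + 8*θ**2*sin(3*θ/2)/3 + 50*θ*cos(3*θ/2)/9 - 100*sin(3*θ/2)/27; evaluating from 0 to 2*pi: ∫_{0}^{2*pi} (2*θ**3 - 3*θ) sin(3*θ/2) dθ = (4*pi*(-25 + 24*pi**2)/9) - (0) = 4*pi*(-25 + 24*pi**2)/9.
Hence b_3 = (1/pi)·(4*pi*(-25 + 24*pi**2)/9) = -100/9 + 32*pi**2/3.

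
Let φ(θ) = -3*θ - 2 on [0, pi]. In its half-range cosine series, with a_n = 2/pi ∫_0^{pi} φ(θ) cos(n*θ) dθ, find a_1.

a_1 = 2/pi ∫_0^{pi} (-3*θ - 2) cos(θ) dθ.
Integrating by parts (boundary term plus one more integral), an antiderivative of (-3*θ - 2) cos(θ) is -3*θ*sin(θ) - 2*sin(θ) - 3*cos(θ); evaluating from 0 to pi: ∫_{0}^{pi} (-3*θ - 2) cos(θ) dθ = (3) - (-3) = 6.
Hence a_1 = (2/pi)·(6) = 12/pi.

12/pi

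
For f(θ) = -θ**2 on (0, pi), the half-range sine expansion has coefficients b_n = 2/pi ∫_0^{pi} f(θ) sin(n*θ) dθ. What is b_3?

b_3 = 2/pi ∫_0^{pi} (-θ**2) sin(3*θ) dθ.
Integrating by parts twice (tabular method), an antiderivative of (-θ**2) sin(3*θ) is θ**2*cos(3*θ)/3 - 2*θ*sin(3*θ)/9 - 2*cos(3*θ)/27; evaluating from 0 to pi: ∫_{0}^{pi} (-θ**2) sin(3*θ) dθ = (2/27 - pi**2/3) - (-2/27) = 4/27 - pi**2/3.
Hence b_3 = (2/pi)·(4/27 - pi**2/3) = 2*(4 - 9*pi**2)/(27*pi).

2*(4 - 9*pi**2)/(27*pi)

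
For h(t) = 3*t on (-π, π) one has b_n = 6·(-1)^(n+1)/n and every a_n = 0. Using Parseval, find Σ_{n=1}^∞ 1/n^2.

pi**2/6

Parseval: Σ b_n^2 = (1/π) ∫_{-π}^{π} h(t)^2 dt = 6*pi**2.
Σ b_n^2 = Σ 36/n^2, so Σ 1/n^2 = (6*pi**2)/36 = pi**2/6.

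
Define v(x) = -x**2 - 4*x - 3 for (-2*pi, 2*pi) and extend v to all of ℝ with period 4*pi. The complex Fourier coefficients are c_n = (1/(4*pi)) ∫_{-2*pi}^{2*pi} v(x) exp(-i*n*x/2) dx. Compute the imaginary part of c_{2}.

-4

Since v is real-valued, Im(c_{2}) = -(1/(4*pi)) ∫_{-2*pi}^{2*pi} v(x) sin(x) dx = -b_{2}/2.
Integrating by parts twice (tabular method), an antiderivative of (-x**2 - 4*x - 3) sin(x) is x**2*cos(x) - 2*x*sin(x) + 4*x*cos(x) - 4*sin(x) + cos(x); evaluating from -2*pi to 2*pi: ∫_{-2*pi}^{2*pi} (-x**2 - 4*x - 3) sin(x) dx = (1 + 8*pi + 4*pi**2) - (-8*pi + 1 + 4*pi**2) = 16*pi.
Hence Im(c_{2}) = (-1/(4*pi))·(16*pi) = -4.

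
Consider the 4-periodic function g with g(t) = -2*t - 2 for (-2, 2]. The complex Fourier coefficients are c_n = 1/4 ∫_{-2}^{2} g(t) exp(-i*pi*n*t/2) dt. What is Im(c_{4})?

-1/pi

Since g is real-valued, Im(c_{4}) = -1/4 ∫_{-2}^{2} g(t) sin(2*pi*t) dt = -b_{4}/2.
Integrating by parts (boundary term plus one more integral), an antiderivative of (-2*t - 2) sin(2*pi*t) is t*cos(2*pi*t)/pi - sin(2*pi*t)/(2*pi**2) + cos(2*pi*t)/pi; evaluating from -2 to 2: ∫_{-2}^{2} (-2*t - 2) sin(2*pi*t) dt = (3/pi) - (-1/pi) = 4/pi.
Hence Im(c_{4}) = (-1/4)·(4/pi) = -1/pi.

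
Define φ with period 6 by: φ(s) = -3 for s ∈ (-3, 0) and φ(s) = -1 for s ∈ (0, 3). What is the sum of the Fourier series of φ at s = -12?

-2

s = -12 differs from s = 0 by -2 full period(s), and the series is 6-periodic.
At s = 0 the one-sided limits are φ(0^-) = -3 and φ(0^+) = -1.
By Dirichlet's theorem the series converges to their average, [(-3) + (-1)]/2 = -2.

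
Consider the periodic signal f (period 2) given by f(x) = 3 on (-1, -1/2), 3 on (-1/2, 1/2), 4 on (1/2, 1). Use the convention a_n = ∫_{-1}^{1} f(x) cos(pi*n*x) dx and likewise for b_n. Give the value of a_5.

a_5 = ∫_{-1}^{1} f(x) cos(5*pi*x) dx.
Split the integral at the breakpoints.
Directly, an antiderivative of (3) cos(5*pi*x) is 3*sin(5*pi*x)/(5*pi); evaluating from -1 to -1/2: ∫_{-1}^{-1/2} (3) cos(5*pi*x) dx = (-3/(5*pi)) - (0) = -3/(5*pi).
Directly, an antiderivative of (3) cos(5*pi*x) is 3*sin(5*pi*x)/(5*pi); evaluating from -1/2 to 1/2: ∫_{-1/2}^{1/2} (3) cos(5*pi*x) dx = (3/(5*pi)) - (-3/(5*pi)) = 6/(5*pi).
Directly, an antiderivative of (4) cos(5*pi*x) is 4*sin(5*pi*x)/(5*pi); evaluating from 1/2 to 1: ∫_{1/2}^{1} (4) cos(5*pi*x) dx = (0) - (4/(5*pi)) = -4/(5*pi).
Summing the pieces gives a_5 = -1/(5*pi).

-1/(5*pi)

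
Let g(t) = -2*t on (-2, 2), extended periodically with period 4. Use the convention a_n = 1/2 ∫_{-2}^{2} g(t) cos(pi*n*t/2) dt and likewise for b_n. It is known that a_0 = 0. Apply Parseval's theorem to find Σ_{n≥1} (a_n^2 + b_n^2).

Parseval: a_0^2/2 + Σ_{n≥1} (a_n^2+b_n^2) = 1/2 ∫_{-2}^{2} g(t)^2 dt = 32/3.
Subtract a_0^2/2 = 0: Σ (a_n^2+b_n^2) = 32/3.

32/3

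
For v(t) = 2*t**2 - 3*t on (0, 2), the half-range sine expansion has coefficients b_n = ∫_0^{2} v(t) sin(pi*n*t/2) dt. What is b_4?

b_4 = ∫_0^{2} (2*t**2 - 3*t) sin(2*pi*t) dt.
Integrating by parts twice (tabular method), an antiderivative of (2*t**2 - 3*t) sin(2*pi*t) is -t**2*cos(2*pi*t)/pi + t*sin(2*pi*t)/pi**2 + 3*t*cos(2*pi*t)/(2*pi) - 3*sin(2*pi*t)/(4*pi**2) + cos(2*pi*t)/(2*pi**3); evaluating from 0 to 2: ∫_{0}^{2} (2*t**2 - 3*t) sin(2*pi*t) dt = ((1/2 - pi**2)/pi**3) - (1/(2*pi**3)) = -1/pi.
Hence b_4 = -1/pi.

-1/pi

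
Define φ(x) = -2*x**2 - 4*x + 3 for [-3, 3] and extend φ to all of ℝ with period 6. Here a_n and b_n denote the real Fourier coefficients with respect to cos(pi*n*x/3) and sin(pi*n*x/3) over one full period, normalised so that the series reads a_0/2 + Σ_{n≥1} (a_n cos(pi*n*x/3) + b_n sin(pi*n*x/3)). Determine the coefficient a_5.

72/(25*pi**2)

a_5 = 1/3 ∫_{-3}^{3} φ(x) cos(5*pi*x/3) dx.
Integrating by parts twice (tabular method), an antiderivative of (-2*x**2 - 4*x + 3) cos(5*pi*x/3) is -6*x**2*sin(5*pi*x/3)/(5*pi) - 12*x*sin(5*pi*x/3)/(5*pi) - 36*x*cos(5*pi*x/3)/(25*pi**2) + 108*sin(5*pi*x/3)/(125*pi**3) + 9*sin(5*pi*x/3)/(5*pi) - 36*cos(5*pi*x/3)/(25*pi**2); evaluating from -3 to 3: ∫_{-3}^{3} (-2*x**2 - 4*x + 3) cos(5*pi*x/3) dx = (144/(25*pi**2)) - (-72/(25*pi**2)) = 216/(25*pi**2).
Hence a_5 = (1/3)·(216/(25*pi**2)) = 72/(25*pi**2).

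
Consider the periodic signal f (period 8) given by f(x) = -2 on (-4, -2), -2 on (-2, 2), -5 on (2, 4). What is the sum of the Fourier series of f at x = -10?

-2

x = -10 differs from x = -2 by -1 full period(s), and the series is 8-periodic.
f is continuous at x = -2 with value -2, so the series converges to -2 there.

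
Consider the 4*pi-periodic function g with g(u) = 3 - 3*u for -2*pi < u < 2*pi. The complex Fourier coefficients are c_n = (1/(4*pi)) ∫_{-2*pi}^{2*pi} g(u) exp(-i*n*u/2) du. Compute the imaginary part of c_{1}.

Since g is real-valued, Im(c_{1}) = -(1/(4*pi)) ∫_{-2*pi}^{2*pi} g(u) sin(u/2) du = -b_{1}/2.
Integrating by parts (boundary term plus one more integral), an antiderivative of (3 - 3*u) sin(u/2) is 6*u*cos(u/2) - 12*sin(u/2) - 6*cos(u/2); evaluating from -2*pi to 2*pi: ∫_{-2*pi}^{2*pi} (3 - 3*u) sin(u/2) du = (6 - 12*pi) - (6 + 12*pi) = -24*pi.
Hence Im(c_{1}) = (-1/(4*pi))·(-24*pi) = 6.

6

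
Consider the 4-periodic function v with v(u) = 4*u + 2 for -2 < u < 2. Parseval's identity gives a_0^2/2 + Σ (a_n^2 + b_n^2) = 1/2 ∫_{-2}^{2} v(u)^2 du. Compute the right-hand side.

152/3

1/2 ∫_{-2}^{2} v(u)^2 du = 1/2 · (304/3) = 152/3.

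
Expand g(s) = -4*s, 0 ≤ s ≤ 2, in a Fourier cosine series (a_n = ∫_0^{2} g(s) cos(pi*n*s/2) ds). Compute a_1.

32/pi**2

a_1 = ∫_0^{2} (-4*s) cos(pi*s/2) ds.
Integrating by parts (boundary term plus one more integral), an antiderivative of (-4*s) cos(pi*s/2) is -8*s*sin(pi*s/2)/pi - 16*cos(pi*s/2)/pi**2; evaluating from 0 to 2: ∫_{0}^{2} (-4*s) cos(pi*s/2) ds = (16/pi**2) - (-16/pi**2) = 32/pi**2.
Hence a_1 = 32/pi**2.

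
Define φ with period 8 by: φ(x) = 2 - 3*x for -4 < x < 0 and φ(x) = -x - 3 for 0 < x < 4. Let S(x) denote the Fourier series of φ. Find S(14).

x = 14 differs from x = -2 by 2 full period(s), and the series is 8-periodic.
φ is continuous at x = -2 with value 8, so the series converges to 8 there.

8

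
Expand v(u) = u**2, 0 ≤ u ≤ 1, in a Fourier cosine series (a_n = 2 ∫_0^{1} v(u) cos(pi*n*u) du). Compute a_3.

-4/(9*pi**2)

a_3 = 2 ∫_0^{1} (u**2) cos(3*pi*u) du.
Integrating by parts twice (tabular method), an antiderivative of (u**2) cos(3*pi*u) is u**2*sin(3*pi*u)/(3*pi) + 2*u*cos(3*pi*u)/(9*pi**2) - 2*sin(3*pi*u)/(27*pi**3); evaluating from 0 to 1: ∫_{0}^{1} (u**2) cos(3*pi*u) du = (-2/(9*pi**2)) - (0) = -2/(9*pi**2).
Hence a_3 = 2·(-2/(9*pi**2)) = -4/(9*pi**2).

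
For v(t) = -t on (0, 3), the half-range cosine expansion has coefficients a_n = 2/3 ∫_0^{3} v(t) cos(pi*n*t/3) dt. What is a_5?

a_5 = 2/3 ∫_0^{3} (-t) cos(5*pi*t/3) dt.
Integrating by parts (boundary term plus one more integral), an antiderivative of (-t) cos(5*pi*t/3) is -3*t*sin(5*pi*t/3)/(5*pi) - 9*cos(5*pi*t/3)/(25*pi**2); evaluating from 0 to 3: ∫_{0}^{3} (-t) cos(5*pi*t/3) dt = (9/(25*pi**2)) - (-9/(25*pi**2)) = 18/(25*pi**2).
Hence a_5 = (2/3)·(18/(25*pi**2)) = 12/(25*pi**2).

12/(25*pi**2)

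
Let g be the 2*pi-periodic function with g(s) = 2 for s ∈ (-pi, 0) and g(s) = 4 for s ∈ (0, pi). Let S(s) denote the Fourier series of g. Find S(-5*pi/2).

2

s = -5*pi/2 differs from s = -pi/2 by -1 full period(s), and the series is 2*pi-periodic.
g is continuous at s = -pi/2 with value 2, so the series converges to 2 there.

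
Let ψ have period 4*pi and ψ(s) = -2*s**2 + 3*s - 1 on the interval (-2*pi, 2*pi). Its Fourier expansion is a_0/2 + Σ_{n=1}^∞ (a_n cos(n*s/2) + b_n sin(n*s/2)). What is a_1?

32

a_1 = (1/(2*pi)) ∫_{-2*pi}^{2*pi} ψ(s) cos(s/2) ds.
Integrating by parts twice (tabular method), an antiderivative of (-2*s**2 + 3*s - 1) cos(s/2) is -4*s**2*sin(s/2) + 6*s*sin(s/2) - 16*s*cos(s/2) + 30*sin(s/2) + 12*cos(s/2); evaluating from -2*pi to 2*pi: ∫_{-2*pi}^{2*pi} (-2*s**2 + 3*s - 1) cos(s/2) ds = (-12 + 32*pi) - (-32*pi - 12) = 64*pi.
Hence a_1 = (1/(2*pi))·(64*pi) = 32.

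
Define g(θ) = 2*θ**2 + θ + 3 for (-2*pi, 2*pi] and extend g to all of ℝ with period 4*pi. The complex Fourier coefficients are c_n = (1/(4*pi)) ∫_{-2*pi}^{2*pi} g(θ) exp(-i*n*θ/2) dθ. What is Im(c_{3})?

Since g is real-valued, Im(c_{3}) = -(1/(4*pi)) ∫_{-2*pi}^{2*pi} g(θ) sin(3*θ/2) dθ = -b_{3}/2.
Integrating by parts twice (tabular method), an antiderivative of (2*θ**2 + θ + 3) sin(3*θ/2) is -4*θ**2*cos(3*θ/2)/3 + 16*θ*sin(3*θ/2)/9 - 2*θ*cos(3*θ/2)/3 + 4*sin(3*θ/2)/9 - 22*cos(3*θ/2)/27; evaluating from -2*pi to 2*pi: ∫_{-2*pi}^{2*pi} (2*θ**2 + θ + 3) sin(3*θ/2) dθ = (22/27 + 4*pi/3 + 16*pi**2/3) - (-4*pi/3 + 22/27 + 16*pi**2/3) = 8*pi/3.
Hence Im(c_{3}) = (-1/(4*pi))·(8*pi/3) = -2/3.

-2/3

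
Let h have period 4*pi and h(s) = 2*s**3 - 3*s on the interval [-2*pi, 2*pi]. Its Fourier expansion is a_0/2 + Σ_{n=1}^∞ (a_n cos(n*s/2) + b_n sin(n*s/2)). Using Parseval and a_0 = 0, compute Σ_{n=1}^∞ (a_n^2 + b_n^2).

8*pi**2*(-336*pi**2 + 105 + 320*pi**4)/35

Parseval: a_0^2/2 + Σ_{n≥1} (a_n^2+b_n^2) = (1/(2*pi)) ∫_{-2*pi}^{2*pi} h(s)^2 ds = 8*pi**2*(-336*pi**2 + 105 + 320*pi**4)/35.
Subtract a_0^2/2 = 0: Σ (a_n^2+b_n^2) = 8*pi**2*(-336*pi**2 + 105 + 320*pi**4)/35.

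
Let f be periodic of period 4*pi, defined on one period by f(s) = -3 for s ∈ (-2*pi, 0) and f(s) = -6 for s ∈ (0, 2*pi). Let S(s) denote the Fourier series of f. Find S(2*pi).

-9/2

s = 2*pi differs from s = -2*pi by 1 full period(s), and the series is 4*pi-periodic.
At s = -2*pi the one-sided limits are f(-2*pi^-) = -6 and f(-2*pi^+) = -3.
By Dirichlet's theorem the series converges to their average, [(-6) + (-3)]/2 = -9/2.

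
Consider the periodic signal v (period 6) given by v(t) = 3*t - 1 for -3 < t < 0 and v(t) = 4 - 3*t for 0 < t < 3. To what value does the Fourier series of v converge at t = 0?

At t = 0 the one-sided limits are v(0^-) = -1 and v(0^+) = 4.
By Dirichlet's theorem the series converges to their average, [(-1) + (4)]/2 = 3/2.

3/2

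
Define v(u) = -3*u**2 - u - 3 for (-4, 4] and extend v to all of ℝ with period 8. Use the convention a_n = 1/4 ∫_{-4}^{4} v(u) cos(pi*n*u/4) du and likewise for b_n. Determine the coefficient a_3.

64/(3*pi**2)

a_3 = 1/4 ∫_{-4}^{4} v(u) cos(3*pi*u/4) du.
Integrating by parts twice (tabular method), an antiderivative of (-3*u**2 - u - 3) cos(3*pi*u/4) is -4*u**2*sin(3*pi*u/4)/pi - 4*u*sin(3*pi*u/4)/(3*pi) - 32*u*cos(3*pi*u/4)/(3*pi**2) - 4*sin(3*pi*u/4)/pi + 128*sin(3*pi*u/4)/(9*pi**3) - 16*cos(3*pi*u/4)/(9*pi**2); evaluating from -4 to 4: ∫_{-4}^{4} (-3*u**2 - u - 3) cos(3*pi*u/4) du = (400/(9*pi**2)) - (-368/(9*pi**2)) = 256/(3*pi**2).
Hence a_3 = (1/4)·(256/(3*pi**2)) = 64/(3*pi**2).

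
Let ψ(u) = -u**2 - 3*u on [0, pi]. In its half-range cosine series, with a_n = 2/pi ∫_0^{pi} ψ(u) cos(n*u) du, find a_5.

a_5 = 2/pi ∫_0^{pi} (-u**2 - 3*u) cos(5*u) du.
Integrating by parts twice (tabular method), an antiderivative of (-u**2 - 3*u) cos(5*u) is -u**2*sin(5*u)/5 - 3*u*sin(5*u)/5 - 2*u*cos(5*u)/25 + 2*sin(5*u)/125 - 3*cos(5*u)/25; evaluating from 0 to pi: ∫_{0}^{pi} (-u**2 - 3*u) cos(5*u) du = (3/25 + 2*pi/25) - (-3/25) = 6/25 + 2*pi/25.
Hence a_5 = (2/pi)·(6/25 + 2*pi/25) = 4*(3 + pi)/(25*pi).

4*(3 + pi)/(25*pi)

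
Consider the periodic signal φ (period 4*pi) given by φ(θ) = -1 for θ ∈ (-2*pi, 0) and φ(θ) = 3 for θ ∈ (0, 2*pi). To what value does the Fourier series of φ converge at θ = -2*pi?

At θ = -2*pi the one-sided limits are φ(-2*pi^-) = 3 and φ(-2*pi^+) = -1.
By Dirichlet's theorem the series converges to their average, [(3) + (-1)]/2 = 1.

1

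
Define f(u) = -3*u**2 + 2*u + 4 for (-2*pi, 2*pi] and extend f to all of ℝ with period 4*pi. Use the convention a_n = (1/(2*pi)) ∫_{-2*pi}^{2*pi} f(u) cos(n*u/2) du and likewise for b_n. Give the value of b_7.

b_7 = (1/(2*pi)) ∫_{-2*pi}^{2*pi} f(u) sin(7*u/2) du.
Integrating by parts twice (tabular method), an antiderivative of (-3*u**2 + 2*u + 4) sin(7*u/2) is 6*u**2*cos(7*u/2)/7 - 24*u*sin(7*u/2)/49 - 4*u*cos(7*u/2)/7 + 8*sin(7*u/2)/49 - 440*cos(7*u/2)/343; evaluating from -2*pi to 2*pi: ∫_{-2*pi}^{2*pi} (-3*u**2 + 2*u + 4) sin(7*u/2) du = (-24*pi**2/7 + 440/343 + 8*pi/7) - (-24*pi**2/7 - 8*pi/7 + 440/343) = 16*pi/7.
Hence b_7 = (1/(2*pi))·(16*pi/7) = 8/7.

8/7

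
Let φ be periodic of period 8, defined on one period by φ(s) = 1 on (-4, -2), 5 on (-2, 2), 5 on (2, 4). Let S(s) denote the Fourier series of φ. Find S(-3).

φ is continuous at s = -3 with value 1, so the series converges to 1 there.

1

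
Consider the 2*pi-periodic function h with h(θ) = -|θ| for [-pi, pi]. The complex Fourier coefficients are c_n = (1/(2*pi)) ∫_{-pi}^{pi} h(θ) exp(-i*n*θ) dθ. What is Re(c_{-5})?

Since h is real-valued, Re(c_{-5}) = (1/(2*pi)) ∫_{-pi}^{pi} h(θ) cos(-5*θ) dθ = a_{5}/2.
h is even and cos(-5*θ) is even, so the integrand is even: ∫_{-pi}^{pi} h(θ) cos(-5*θ) dθ = 2∫_0^{pi} h(θ) cos(-5*θ) dθ.
Integrating by parts (boundary term plus one more integral), an antiderivative of (-θ) cos(-5*θ) is -θ*sin(5*θ)/5 - cos(5*θ)/25; evaluating from 0 to pi: ∫_{0}^{pi} (-θ) cos(-5*θ) dθ = (1/25) - (-1/25) = 2/25.
So ∫_{-pi}^{pi} h(θ) cos(-5*θ) dθ = 4/25.
Hence Re(c_{-5}) = (1/(2*pi))·(4/25) = 2/(25*pi).

2/(25*pi)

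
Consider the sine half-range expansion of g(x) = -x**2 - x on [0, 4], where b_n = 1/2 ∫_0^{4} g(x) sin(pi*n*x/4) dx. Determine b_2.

b_2 = 1/2 ∫_0^{4} (-x**2 - x) sin(pi*x/2) dx.
Integrating by parts twice (tabular method), an antiderivative of (-x**2 - x) sin(pi*x/2) is 2*x**2*cos(pi*x/2)/pi - 8*x*sin(pi*x/2)/pi**2 + 2*x*cos(pi*x/2)/pi - 4*sin(pi*x/2)/pi**2 - 16*cos(pi*x/2)/pi**3; evaluating from 0 to 4: ∫_{0}^{4} (-x**2 - x) sin(pi*x/2) dx = (-16/pi**3 + 40/pi) - (-16/pi**3) = 40/pi.
Hence b_2 = (1/2)·(40/pi) = 20/pi.

20/pi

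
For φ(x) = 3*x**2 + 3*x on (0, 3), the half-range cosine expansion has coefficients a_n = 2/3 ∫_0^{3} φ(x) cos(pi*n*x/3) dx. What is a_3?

a_3 = 2/3 ∫_0^{3} (3*x**2 + 3*x) cos(pi*x) dx.
Integrating by parts twice (tabular method), an antiderivative of (3*x**2 + 3*x) cos(pi*x) is 3*x**2*sin(pi*x)/pi + 3*x*sin(pi*x)/pi + 6*x*cos(pi*x)/pi**2 - 6*sin(pi*x)/pi**3 + 3*cos(pi*x)/pi**2; evaluating from 0 to 3: ∫_{0}^{3} (3*x**2 + 3*x) cos(pi*x) dx = (-21/pi**2) - (3/pi**2) = -24/pi**2.
Hence a_3 = (2/3)·(-24/pi**2) = -16/pi**2.

-16/pi**2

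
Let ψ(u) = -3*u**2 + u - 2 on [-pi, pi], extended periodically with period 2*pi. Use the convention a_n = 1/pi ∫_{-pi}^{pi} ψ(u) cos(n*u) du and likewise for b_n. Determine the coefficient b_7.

2/7

b_7 = 1/pi ∫_{-pi}^{pi} ψ(u) sin(7*u) du.
Integrating by parts twice (tabular method), an antiderivative of (-3*u**2 + u - 2) sin(7*u) is 3*u**2*cos(7*u)/7 - 6*u*sin(7*u)/49 - u*cos(7*u)/7 + sin(7*u)/49 + 92*cos(7*u)/343; evaluating from -pi to pi: ∫_{-pi}^{pi} (-3*u**2 + u - 2) sin(7*u) du = (-3*pi**2/7 - 92/343 + pi/7) - (-3*pi**2/7 - pi/7 - 92/343) = 2*pi/7.
Hence b_7 = (1/pi)·(2*pi/7) = 2/7.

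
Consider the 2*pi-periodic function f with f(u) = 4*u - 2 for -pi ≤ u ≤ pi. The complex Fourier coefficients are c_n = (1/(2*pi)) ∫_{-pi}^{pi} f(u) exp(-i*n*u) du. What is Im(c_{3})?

-4/3

Since f is real-valued, Im(c_{3}) = -(1/(2*pi)) ∫_{-pi}^{pi} f(u) sin(3*u) du = -b_{3}/2.
Integrating by parts (boundary term plus one more integral), an antiderivative of (4*u - 2) sin(3*u) is -4*u*cos(3*u)/3 + 4*sin(3*u)/9 + 2*cos(3*u)/3; evaluating from -pi to pi: ∫_{-pi}^{pi} (4*u - 2) sin(3*u) du = (-2/3 + 4*pi/3) - (-4*pi/3 - 2/3) = 8*pi/3.
Hence Im(c_{3}) = (-1/(2*pi))·(8*pi/3) = -4/3.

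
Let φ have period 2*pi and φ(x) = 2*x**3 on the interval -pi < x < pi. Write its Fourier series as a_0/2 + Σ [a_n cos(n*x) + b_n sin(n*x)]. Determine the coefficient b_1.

-24 + 4*pi**2

b_1 = 1/pi ∫_{-pi}^{pi} φ(x) sin(x) dx.
φ is odd and sin(x) is odd, so the integrand is even and b_1 = 2/pi ∫_0^{pi} φ(x) sin(x) dx.
Integrating by parts three times (tabular method), an antiderivative of (2*x**3) sin(x) is -2*x**3*cos(x) + 6*x**2*sin(x) + 12*x*cos(x) - 12*sin(x); evaluating from 0 to pi: ∫_{0}^{pi} (2*x**3) sin(x) dx = (2*pi*(-6 + pi**2)) - (0) = 2*pi*(-6 + pi**2).
Hence b_1 = (2/pi)·(2*pi*(-6 + pi**2)) = -24 + 4*pi**2.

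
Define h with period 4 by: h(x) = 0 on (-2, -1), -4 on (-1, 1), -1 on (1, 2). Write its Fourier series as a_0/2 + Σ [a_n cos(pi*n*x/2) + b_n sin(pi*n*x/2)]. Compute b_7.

-1/(7*pi)

b_7 = 1/2 ∫_{-2}^{2} h(x) sin(7*pi*x/2) dx.
Split the integral at the breakpoints.
∫_{-2}^{-1} (0) sin(7*pi*x/2) dx = 0.
Directly, an antiderivative of (-4) sin(7*pi*x/2) is 8*cos(7*pi*x/2)/(7*pi); evaluating from -1 to 1: ∫_{-1}^{1} (-4) sin(7*pi*x/2) dx = (0) - (0) = 0.
Directly, an antiderivative of (-1) sin(7*pi*x/2) is 2*cos(7*pi*x/2)/(7*pi); evaluating from 1 to 2: ∫_{1}^{2} (-1) sin(7*pi*x/2) dx = (-2/(7*pi)) - (0) = -2/(7*pi).
Summing the pieces and multiplying by (1/2) gives b_7 = -1/(7*pi).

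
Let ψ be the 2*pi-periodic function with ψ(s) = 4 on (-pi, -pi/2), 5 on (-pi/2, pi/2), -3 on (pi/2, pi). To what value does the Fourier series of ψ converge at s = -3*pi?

1/2

s = -3*pi differs from s = pi by -2 full period(s), and the series is 2*pi-periodic.
At s = pi the one-sided limits are ψ(pi^-) = -3 and ψ(pi^+) = 4.
By Dirichlet's theorem the series converges to their average, [(-3) + (4)]/2 = 1/2.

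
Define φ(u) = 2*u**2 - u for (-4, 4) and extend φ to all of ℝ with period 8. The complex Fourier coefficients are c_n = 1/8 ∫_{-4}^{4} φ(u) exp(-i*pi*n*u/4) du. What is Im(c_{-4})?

1/pi

Since φ is real-valued, Im(c_{-4}) = -1/8 ∫_{-4}^{4} φ(u) sin(-pi*u) du = b_{4}/2.
Integrating by parts twice (tabular method), an antiderivative of (2*u**2 - u) sin(-pi*u) is 2*u**2*cos(pi*u)/pi - 4*u*sin(pi*u)/pi**2 - u*cos(pi*u)/pi + sin(pi*u)/pi**2 - 4*cos(pi*u)/pi**3; evaluating from -4 to 4: ∫_{-4}^{4} (2*u**2 - u) sin(-pi*u) du = (-4/pi**3 + 28/pi) - (-4/pi**3 + 36/pi) = -8/pi.
Hence Im(c_{-4}) = (-1/8)·(-8/pi) = 1/pi.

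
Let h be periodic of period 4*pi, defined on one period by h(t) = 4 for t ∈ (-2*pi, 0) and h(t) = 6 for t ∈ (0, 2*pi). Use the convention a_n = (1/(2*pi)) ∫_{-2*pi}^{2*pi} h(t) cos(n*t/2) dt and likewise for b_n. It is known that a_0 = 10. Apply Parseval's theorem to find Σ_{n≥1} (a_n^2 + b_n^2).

2

Parseval: a_0^2/2 + Σ_{n≥1} (a_n^2+b_n^2) = (1/(2*pi)) ∫_{-2*pi}^{2*pi} h(t)^2 dt = 52.
Subtract a_0^2/2 = 50: Σ (a_n^2+b_n^2) = 2.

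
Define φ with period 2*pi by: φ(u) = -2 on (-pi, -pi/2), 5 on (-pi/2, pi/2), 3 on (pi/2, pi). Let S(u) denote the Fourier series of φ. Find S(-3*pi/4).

-2

φ is continuous at u = -3*pi/4 with value -2, so the series converges to -2 there.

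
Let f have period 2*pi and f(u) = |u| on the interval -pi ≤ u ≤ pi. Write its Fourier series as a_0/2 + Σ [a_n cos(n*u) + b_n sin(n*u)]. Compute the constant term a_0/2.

a_0 = 1/pi ∫_{-pi}^{pi} f(u) du = 1/pi · (pi**2) = pi.
So the constant term a_0/2 = pi/2.

pi/2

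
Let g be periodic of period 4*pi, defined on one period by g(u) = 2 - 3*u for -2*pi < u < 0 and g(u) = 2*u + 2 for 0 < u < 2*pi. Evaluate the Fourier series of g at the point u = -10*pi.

2 + 5*pi

u = -10*pi differs from u = -2*pi by -2 full period(s), and the series is 4*pi-periodic.
At u = -2*pi the one-sided limits are g(-2*pi^-) = 2 + 4*pi and g(-2*pi^+) = 2 + 6*pi.
By Dirichlet's theorem the series converges to their average, [(2 + 4*pi) + (2 + 6*pi)]/2 = 2 + 5*pi.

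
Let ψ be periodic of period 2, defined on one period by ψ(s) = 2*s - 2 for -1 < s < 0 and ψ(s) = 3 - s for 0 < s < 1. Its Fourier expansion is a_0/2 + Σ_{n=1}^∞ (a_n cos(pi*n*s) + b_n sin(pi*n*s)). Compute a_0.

-1/2

a_0 = ∫_{-1}^{1} ψ(s) ds = -1/2.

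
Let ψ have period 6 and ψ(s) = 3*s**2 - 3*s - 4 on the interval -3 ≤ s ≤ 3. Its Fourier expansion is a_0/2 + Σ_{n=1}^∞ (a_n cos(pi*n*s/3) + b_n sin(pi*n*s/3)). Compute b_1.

b_1 = 1/3 ∫_{-3}^{3} ψ(s) sin(pi*s/3) ds.
Integrating by parts twice (tabular method), an antiderivative of (3*s**2 - 3*s - 4) sin(pi*s/3) is -9*s**2*cos(pi*s/3)/pi + 54*s*sin(pi*s/3)/pi**2 + 9*s*cos(pi*s/3)/pi - 27*sin(pi*s/3)/pi**2 + 12*cos(pi*s/3)/pi + 162*cos(pi*s/3)/pi**3; evaluating from -3 to 3: ∫_{-3}^{3} (3*s**2 - 3*s - 4) sin(pi*s/3) ds = (-162/pi**3 + 42/pi) - (-162/pi**3 + 96/pi) = -54/pi.
Hence b_1 = (1/3)·(-54/pi) = -18/pi.

-18/pi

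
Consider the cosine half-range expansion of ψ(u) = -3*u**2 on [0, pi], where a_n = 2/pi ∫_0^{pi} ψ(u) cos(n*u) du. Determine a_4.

-3/4

a_4 = 2/pi ∫_0^{pi} (-3*u**2) cos(4*u) du.
Integrating by parts twice (tabular method), an antiderivative of (-3*u**2) cos(4*u) is -3*u**2*sin(4*u)/4 - 3*u*cos(4*u)/8 + 3*sin(4*u)/32; evaluating from 0 to pi: ∫_{0}^{pi} (-3*u**2) cos(4*u) du = (-3*pi/8) - (0) = -3*pi/8.
Hence a_4 = (2/pi)·(-3*pi/8) = -3/4.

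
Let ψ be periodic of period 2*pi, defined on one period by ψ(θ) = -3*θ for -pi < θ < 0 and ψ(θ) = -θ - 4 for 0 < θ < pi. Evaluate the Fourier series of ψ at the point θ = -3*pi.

-2 + pi

θ = -3*pi differs from θ = pi by -2 full period(s), and the series is 2*pi-periodic.
At θ = pi the one-sided limits are ψ(pi^-) = -4 - pi and ψ(pi^+) = 3*pi.
By Dirichlet's theorem the series converges to their average, [(-4 - pi) + (3*pi)]/2 = -2 + pi.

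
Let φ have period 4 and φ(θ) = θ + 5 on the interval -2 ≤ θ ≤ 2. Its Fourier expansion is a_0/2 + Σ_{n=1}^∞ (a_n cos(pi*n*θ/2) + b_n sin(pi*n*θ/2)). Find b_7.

4/(7*pi)

b_7 = 1/2 ∫_{-2}^{2} φ(θ) sin(7*pi*θ/2) dθ.
Integrating by parts (boundary term plus one more integral), an antiderivative of (θ + 5) sin(7*pi*θ/2) is -2*θ*cos(7*pi*θ/2)/(7*pi) + 4*sin(7*pi*θ/2)/(49*pi**2) - 10*cos(7*pi*θ/2)/(7*pi); evaluating from -2 to 2: ∫_{-2}^{2} (θ + 5) sin(7*pi*θ/2) dθ = (2/pi) - (6/(7*pi)) = 8/(7*pi).
Hence b_7 = (1/2)·(8/(7*pi)) = 4/(7*pi).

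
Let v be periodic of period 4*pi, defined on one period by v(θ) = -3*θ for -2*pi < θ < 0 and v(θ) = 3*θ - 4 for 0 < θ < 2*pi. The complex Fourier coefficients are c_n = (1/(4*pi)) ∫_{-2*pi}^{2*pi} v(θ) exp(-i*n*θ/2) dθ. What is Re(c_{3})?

Since v is real-valued, Re(c_{3}) = (1/(4*pi)) ∫_{-2*pi}^{2*pi} v(θ) cos(3*θ/2) dθ = a_{3}/2.
Split the integral at the breakpoints.
Integrating by parts (boundary term plus one more integral), an antiderivative of (-3*θ) cos(3*θ/2) is -2*θ*sin(3*θ/2) - 4*cos(3*θ/2)/3; evaluating from -2*pi to 0: ∫_{-2*pi}^{0} (-3*θ) cos(3*θ/2) dθ = (-4/3) - (4/3) = -8/3.
Integrating by parts (boundary term plus one more integral), an antiderivative of (3*θ - 4) cos(3*θ/2) is 2*θ*sin(3*θ/2) - 8*sin(3*θ/2)/3 + 4*cos(3*θ/2)/3; evaluating from 0 to 2*pi: ∫_{0}^{2*pi} (3*θ - 4) cos(3*θ/2) dθ = (-4/3) - (4/3) = -8/3.
So ∫_{-2*pi}^{2*pi} v(θ) cos(3*θ/2) dθ = -16/3.
Hence Re(c_{3}) = (1/(4*pi))·(-16/3) = -4/(3*pi).

-4/(3*pi)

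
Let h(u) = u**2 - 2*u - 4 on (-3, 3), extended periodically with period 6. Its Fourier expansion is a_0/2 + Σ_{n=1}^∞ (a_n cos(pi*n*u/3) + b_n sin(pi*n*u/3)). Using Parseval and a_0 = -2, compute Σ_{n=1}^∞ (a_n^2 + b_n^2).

192/5

Parseval: a_0^2/2 + Σ_{n≥1} (a_n^2+b_n^2) = 1/3 ∫_{-3}^{3} h(u)^2 du = 202/5.
Subtract a_0^2/2 = 2: Σ (a_n^2+b_n^2) = 192/5.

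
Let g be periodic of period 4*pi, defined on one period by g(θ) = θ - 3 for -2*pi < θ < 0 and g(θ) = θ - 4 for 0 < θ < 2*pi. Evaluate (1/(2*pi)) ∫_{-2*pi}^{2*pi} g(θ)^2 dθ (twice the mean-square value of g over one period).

-2*pi + 25 + 8*pi**2/3

(1/(2*pi)) ∫_{-2*pi}^{2*pi} g(θ)^2 dθ = (1/(2*pi)) · (2*pi*(-6*pi + 75 + 8*pi**2)/3) = -2*pi + 25 + 8*pi**2/3.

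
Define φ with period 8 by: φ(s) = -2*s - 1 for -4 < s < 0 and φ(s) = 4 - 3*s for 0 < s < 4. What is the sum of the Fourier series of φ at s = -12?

s = -12 differs from s = -4 by -1 full period(s), and the series is 8-periodic.
At s = -4 the one-sided limits are φ(-4^-) = -8 and φ(-4^+) = 7.
By Dirichlet's theorem the series converges to their average, [(-8) + (7)]/2 = -1/2.

-1/2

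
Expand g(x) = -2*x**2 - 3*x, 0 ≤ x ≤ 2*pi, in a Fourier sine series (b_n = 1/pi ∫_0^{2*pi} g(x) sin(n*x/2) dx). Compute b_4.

b_4 = 1/pi ∫_0^{2*pi} (-2*x**2 - 3*x) sin(2*x) dx.
Integrating by parts twice (tabular method), an antiderivative of (-2*x**2 - 3*x) sin(2*x) is x**2*cos(2*x) - x*sin(2*x) + 3*x*cos(2*x)/2 - 3*sin(2*x)/4 - cos(2*x)/2; evaluating from 0 to 2*pi: ∫_{0}^{2*pi} (-2*x**2 - 3*x) sin(2*x) dx = (-1/2 + 3*pi + 4*pi**2) - (-1/2) = pi*(3 + 4*pi).
Hence b_4 = (1/pi)·(pi*(3 + 4*pi)) = 3 + 4*pi.

3 + 4*pi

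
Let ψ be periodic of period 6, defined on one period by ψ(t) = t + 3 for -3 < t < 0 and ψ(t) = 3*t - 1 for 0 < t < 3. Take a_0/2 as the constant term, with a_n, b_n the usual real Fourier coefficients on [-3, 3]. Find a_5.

a_5 = 1/3 ∫_{-3}^{3} ψ(t) cos(5*pi*t/3) dt.
Split the integral at the breakpoints.
Integrating by parts (boundary term plus one more integral), an antiderivative of (t + 3) cos(5*pi*t/3) is 3*t*sin(5*pi*t/3)/(5*pi) + 9*sin(5*pi*t/3)/(5*pi) + 9*cos(5*pi*t/3)/(25*pi**2); evaluating from -3 to 0: ∫_{-3}^{0} (t + 3) cos(5*pi*t/3) dt = (9/(25*pi**2)) - (-9/(25*pi**2)) = 18/(25*pi**2).
Integrating by parts (boundary term plus one more integral), an antiderivative of (3*t - 1) cos(5*pi*t/3) is 9*t*sin(5*pi*t/3)/(5*pi) - 3*sin(5*pi*t/3)/(5*pi) + 27*cos(5*pi*t/3)/(25*pi**2); evaluating from 0 to 3: ∫_{0}^{3} (3*t - 1) cos(5*pi*t/3) dt = (-27/(25*pi**2)) - (27/(25*pi**2)) = -54/(25*pi**2).
Summing the pieces and multiplying by (1/3) gives a_5 = -12/(25*pi**2).

-12/(25*pi**2)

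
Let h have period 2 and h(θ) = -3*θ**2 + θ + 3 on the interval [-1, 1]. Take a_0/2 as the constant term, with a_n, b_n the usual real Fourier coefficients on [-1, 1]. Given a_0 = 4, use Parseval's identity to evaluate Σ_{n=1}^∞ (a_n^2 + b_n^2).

34/15

Parseval: a_0^2/2 + Σ_{n≥1} (a_n^2+b_n^2) = ∫_{-1}^{1} h(θ)^2 dθ = 154/15.
Subtract a_0^2/2 = 8: Σ (a_n^2+b_n^2) = 34/15.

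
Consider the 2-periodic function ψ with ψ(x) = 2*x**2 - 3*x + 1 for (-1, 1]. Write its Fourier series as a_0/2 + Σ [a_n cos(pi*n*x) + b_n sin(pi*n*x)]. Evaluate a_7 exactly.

-8/(49*pi**2)

a_7 = ∫_{-1}^{1} ψ(x) cos(7*pi*x) dx.
Integrating by parts twice (tabular method), an antiderivative of (2*x**2 - 3*x + 1) cos(7*pi*x) is 2*x**2*sin(7*pi*x)/(7*pi) - 3*x*sin(7*pi*x)/(7*pi) + 4*x*cos(7*pi*x)/(49*pi**2) - 4*sin(7*pi*x)/(343*pi**3) + sin(7*pi*x)/(7*pi) - 3*cos(7*pi*x)/(49*pi**2); evaluating from -1 to 1: ∫_{-1}^{1} (2*x**2 - 3*x + 1) cos(7*pi*x) dx = (-1/(49*pi**2)) - (1/(7*pi**2)) = -8/(49*pi**2).
Hence a_7 = -8/(49*pi**2).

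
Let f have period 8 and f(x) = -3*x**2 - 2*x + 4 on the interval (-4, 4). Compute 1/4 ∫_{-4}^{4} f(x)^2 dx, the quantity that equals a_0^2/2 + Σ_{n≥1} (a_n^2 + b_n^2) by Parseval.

1/4 ∫_{-4}^{4} f(x)^2 dx = 1/4 · (44416/15) = 11104/15.

11104/15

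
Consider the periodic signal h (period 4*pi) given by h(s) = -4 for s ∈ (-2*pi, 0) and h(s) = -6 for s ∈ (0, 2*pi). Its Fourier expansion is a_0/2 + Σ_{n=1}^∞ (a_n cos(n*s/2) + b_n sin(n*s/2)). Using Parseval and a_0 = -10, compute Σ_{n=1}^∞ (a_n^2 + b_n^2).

2

Parseval: a_0^2/2 + Σ_{n≥1} (a_n^2+b_n^2) = (1/(2*pi)) ∫_{-2*pi}^{2*pi} h(s)^2 ds = 52.
Subtract a_0^2/2 = 50: Σ (a_n^2+b_n^2) = 2.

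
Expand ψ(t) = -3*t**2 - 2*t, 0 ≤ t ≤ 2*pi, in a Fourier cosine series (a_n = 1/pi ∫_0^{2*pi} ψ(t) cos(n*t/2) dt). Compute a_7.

a_7 = 1/pi ∫_0^{2*pi} (-3*t**2 - 2*t) cos(7*t/2) dt.
Integrating by parts twice (tabular method), an antiderivative of (-3*t**2 - 2*t) cos(7*t/2) is -6*t**2*sin(7*t/2)/7 - 4*t*sin(7*t/2)/7 - 24*t*cos(7*t/2)/49 + 48*sin(7*t/2)/343 - 8*cos(7*t/2)/49; evaluating from 0 to 2*pi: ∫_{0}^{2*pi} (-3*t**2 - 2*t) cos(7*t/2) dt = (8/49 + 48*pi/49) - (-8/49) = 16/49 + 48*pi/49.
Hence a_7 = (1/pi)·(16/49 + 48*pi/49) = 16*(1 + 3*pi)/(49*pi).

16*(1 + 3*pi)/(49*pi)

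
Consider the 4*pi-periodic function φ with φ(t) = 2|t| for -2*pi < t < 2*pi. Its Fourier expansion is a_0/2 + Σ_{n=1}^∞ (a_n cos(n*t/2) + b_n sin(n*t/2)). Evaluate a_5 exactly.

a_5 = (1/(2*pi)) ∫_{-2*pi}^{2*pi} φ(t) cos(5*t/2) dt.
φ is even and cos(5*t/2) is even, so the integrand is even and a_5 = 1/pi ∫_0^{2*pi} φ(t) cos(5*t/2) dt.
Integrating by parts (boundary term plus one more integral), an antiderivative of (2*t) cos(5*t/2) is 4*t*sin(5*t/2)/5 + 8*cos(5*t/2)/25; evaluating from 0 to 2*pi: ∫_{0}^{2*pi} (2*t) cos(5*t/2) dt = (-8/25) - (8/25) = -16/25.
Hence a_5 = (1/pi)·(-16/25) = -16/(25*pi).

-16/(25*pi)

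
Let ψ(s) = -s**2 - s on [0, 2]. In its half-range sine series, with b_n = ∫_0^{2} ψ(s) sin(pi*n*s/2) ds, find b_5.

4*(8 - 75*pi**2)/(125*pi**3)

b_5 = ∫_0^{2} (-s**2 - s) sin(5*pi*s/2) ds.
Integrating by parts twice (tabular method), an antiderivative of (-s**2 - s) sin(5*pi*s/2) is 2*s**2*cos(5*pi*s/2)/(5*pi) - 8*s*sin(5*pi*s/2)/(25*pi**2) + 2*s*cos(5*pi*s/2)/(5*pi) - 4*sin(5*pi*s/2)/(25*pi**2) - 16*cos(5*pi*s/2)/(125*pi**3); evaluating from 0 to 2: ∫_{0}^{2} (-s**2 - s) sin(5*pi*s/2) ds = (4*(4 - 75*pi**2)/(125*pi**3)) - (-16/(125*pi**3)) = 4*(8 - 75*pi**2)/(125*pi**3).
Hence b_5 = 4*(8 - 75*pi**2)/(125*pi**3).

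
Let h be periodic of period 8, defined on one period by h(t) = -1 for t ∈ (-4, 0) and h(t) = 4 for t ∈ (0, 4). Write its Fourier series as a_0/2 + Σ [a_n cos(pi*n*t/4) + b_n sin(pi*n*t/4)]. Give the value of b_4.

0

b_4 = 1/4 ∫_{-4}^{4} h(t) sin(pi*t) dt.
Split the integral at the breakpoints.
Directly, an antiderivative of (-1) sin(pi*t) is cos(pi*t)/pi; evaluating from -4 to 0: ∫_{-4}^{0} (-1) sin(pi*t) dt = (1/pi) - (1/pi) = 0.
Directly, an antiderivative of (4) sin(pi*t) is -4*cos(pi*t)/pi; evaluating from 0 to 4: ∫_{0}^{4} (4) sin(pi*t) dt = (-4/pi) - (-4/pi) = 0.
Summing the pieces and multiplying by (1/4) gives b_4 = 0.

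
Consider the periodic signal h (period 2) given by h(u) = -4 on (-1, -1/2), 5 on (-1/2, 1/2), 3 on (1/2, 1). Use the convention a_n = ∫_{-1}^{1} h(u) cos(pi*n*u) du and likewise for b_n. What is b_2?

-7/pi

b_2 = ∫_{-1}^{1} h(u) sin(2*pi*u) du.
Split the integral at the breakpoints.
Directly, an antiderivative of (-4) sin(2*pi*u) is 2*cos(2*pi*u)/pi; evaluating from -1 to -1/2: ∫_{-1}^{-1/2} (-4) sin(2*pi*u) du = (-2/pi) - (2/pi) = -4/pi.
Directly, an antiderivative of (5) sin(2*pi*u) is -5*cos(2*pi*u)/(2*pi); evaluating from -1/2 to 1/2: ∫_{-1/2}^{1/2} (5) sin(2*pi*u) du = (5/(2*pi)) - (5/(2*pi)) = 0.
Directly, an antiderivative of (3) sin(2*pi*u) is -3*cos(2*pi*u)/(2*pi); evaluating from 1/2 to 1: ∫_{1/2}^{1} (3) sin(2*pi*u) du = (-3/(2*pi)) - (3/(2*pi)) = -3/pi.
Summing the pieces gives b_2 = -7/pi.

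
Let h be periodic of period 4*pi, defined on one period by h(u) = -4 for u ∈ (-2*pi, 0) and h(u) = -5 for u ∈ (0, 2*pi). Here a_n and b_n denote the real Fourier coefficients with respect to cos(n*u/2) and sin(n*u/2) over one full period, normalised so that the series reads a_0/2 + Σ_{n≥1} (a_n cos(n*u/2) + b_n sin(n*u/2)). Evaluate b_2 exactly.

0

b_2 = (1/(2*pi)) ∫_{-2*pi}^{2*pi} h(u) sin(u) du.
Split the integral at the breakpoints.
Directly, an antiderivative of (-4) sin(u) is 4*cos(u); evaluating from -2*pi to 0: ∫_{-2*pi}^{0} (-4) sin(u) du = (4) - (4) = 0.
Directly, an antiderivative of (-5) sin(u) is 5*cos(u); evaluating from 0 to 2*pi: ∫_{0}^{2*pi} (-5) sin(u) du = (5) - (5) = 0.
Summing the pieces and multiplying by (1/(2*pi)) gives b_2 = 0.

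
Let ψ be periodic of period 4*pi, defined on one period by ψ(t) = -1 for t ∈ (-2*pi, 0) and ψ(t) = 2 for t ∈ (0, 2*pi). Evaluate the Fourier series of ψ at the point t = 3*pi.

t = 3*pi differs from t = -pi by 1 full period(s), and the series is 4*pi-periodic.
ψ is continuous at t = -pi with value -1, so the series converges to -1 there.

-1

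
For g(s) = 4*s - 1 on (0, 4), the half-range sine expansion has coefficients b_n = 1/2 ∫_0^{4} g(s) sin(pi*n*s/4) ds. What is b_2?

-16/pi

b_2 = 1/2 ∫_0^{4} (4*s - 1) sin(pi*s/2) ds.
Integrating by parts (boundary term plus one more integral), an antiderivative of (4*s - 1) sin(pi*s/2) is -8*s*cos(pi*s/2)/pi + 16*sin(pi*s/2)/pi**2 + 2*cos(pi*s/2)/pi; evaluating from 0 to 4: ∫_{0}^{4} (4*s - 1) sin(pi*s/2) ds = (-30/pi) - (2/pi) = -32/pi.
Hence b_2 = (1/2)·(-32/pi) = -16/pi.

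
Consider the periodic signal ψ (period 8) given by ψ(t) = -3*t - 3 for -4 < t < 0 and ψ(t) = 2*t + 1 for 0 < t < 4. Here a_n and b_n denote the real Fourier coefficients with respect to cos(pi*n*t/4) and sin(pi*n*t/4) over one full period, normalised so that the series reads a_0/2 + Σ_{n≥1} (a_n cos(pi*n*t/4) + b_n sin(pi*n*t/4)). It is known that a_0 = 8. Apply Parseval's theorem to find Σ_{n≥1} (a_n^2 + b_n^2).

58/3

Parseval: a_0^2/2 + Σ_{n≥1} (a_n^2+b_n^2) = 1/4 ∫_{-4}^{4} ψ(t)^2 dt = 154/3.
Subtract a_0^2/2 = 32: Σ (a_n^2+b_n^2) = 58/3.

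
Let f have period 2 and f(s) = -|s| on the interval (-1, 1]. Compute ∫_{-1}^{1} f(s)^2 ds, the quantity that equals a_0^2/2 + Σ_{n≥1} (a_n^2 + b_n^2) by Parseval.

∫_{-1}^{1} f(s)^2 ds = 2/3.

2/3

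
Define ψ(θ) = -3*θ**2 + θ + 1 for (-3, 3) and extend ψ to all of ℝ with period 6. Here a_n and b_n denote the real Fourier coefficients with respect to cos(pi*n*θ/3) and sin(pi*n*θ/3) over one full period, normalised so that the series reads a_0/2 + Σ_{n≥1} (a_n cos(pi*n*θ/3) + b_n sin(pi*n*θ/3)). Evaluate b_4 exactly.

-3/(2*pi)

b_4 = 1/3 ∫_{-3}^{3} ψ(θ) sin(4*pi*θ/3) dθ.
Integrating by parts twice (tabular method), an antiderivative of (-3*θ**2 + θ + 1) sin(4*pi*θ/3) is 9*θ**2*cos(4*pi*θ/3)/(4*pi) - 27*θ*sin(4*pi*θ/3)/(8*pi**2) - 3*θ*cos(4*pi*θ/3)/(4*pi) + 9*sin(4*pi*θ/3)/(16*pi**2) - 3*cos(4*pi*θ/3)/(4*pi) - 81*cos(4*pi*θ/3)/(32*pi**3); evaluating from -3 to 3: ∫_{-3}^{3} (-3*θ**2 + θ + 1) sin(4*pi*θ/3) dθ = (3*(-27 + 184*pi**2)/(32*pi**3)) - (3*(-27 + 232*pi**2)/(32*pi**3)) = -9/(2*pi).
Hence b_4 = (1/3)·(-9/(2*pi)) = -3/(2*pi).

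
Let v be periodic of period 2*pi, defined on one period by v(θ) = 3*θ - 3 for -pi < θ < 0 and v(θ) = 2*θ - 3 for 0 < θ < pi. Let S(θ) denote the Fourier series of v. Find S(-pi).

At θ = -pi the one-sided limits are v(-pi^-) = -3 + 2*pi and v(-pi^+) = -3*pi - 3.
By Dirichlet's theorem the series converges to their average, [(-3 + 2*pi) + (-3*pi - 3)]/2 = -3 - pi/2.

-3 - pi/2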